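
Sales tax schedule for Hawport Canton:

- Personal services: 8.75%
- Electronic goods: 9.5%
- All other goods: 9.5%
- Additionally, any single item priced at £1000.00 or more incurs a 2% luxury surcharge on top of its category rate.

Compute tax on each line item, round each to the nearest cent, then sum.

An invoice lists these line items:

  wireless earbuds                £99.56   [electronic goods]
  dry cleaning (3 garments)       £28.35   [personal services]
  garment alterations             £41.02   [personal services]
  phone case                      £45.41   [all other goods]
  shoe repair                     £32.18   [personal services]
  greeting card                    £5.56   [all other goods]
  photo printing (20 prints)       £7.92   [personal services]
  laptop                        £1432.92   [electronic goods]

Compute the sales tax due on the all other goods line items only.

£4.84

Phone case £45.41: all other goods → 9.5% → £4.31
Greeting card £5.56: all other goods → 9.5% → £0.53
Tax on all other goods = £4.31 + £0.53 = £4.84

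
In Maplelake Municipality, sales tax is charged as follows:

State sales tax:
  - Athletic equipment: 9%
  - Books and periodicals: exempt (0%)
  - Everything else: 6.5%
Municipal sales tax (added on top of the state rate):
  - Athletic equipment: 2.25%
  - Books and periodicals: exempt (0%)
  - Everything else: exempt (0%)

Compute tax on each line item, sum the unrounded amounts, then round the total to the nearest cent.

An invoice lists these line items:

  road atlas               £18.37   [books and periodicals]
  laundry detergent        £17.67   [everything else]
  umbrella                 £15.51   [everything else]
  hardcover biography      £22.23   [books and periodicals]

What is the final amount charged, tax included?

£75.94

Road atlas £18.37: books and periodicals → 0% + 0% municipal = 0% → £0.00
Laundry detergent £17.67: everything else → 6.5% + 0% municipal = 6.5% → £1.14855
Umbrella £15.51: everything else → 6.5% + 0% municipal = 6.5% → £1.00815
Hardcover biography £22.23: books and periodicals → 0% + 0% municipal = 0% → £0.00
Subtotal = £73.78; unrounded tax = £2.1567 → £2.16; total due = £75.94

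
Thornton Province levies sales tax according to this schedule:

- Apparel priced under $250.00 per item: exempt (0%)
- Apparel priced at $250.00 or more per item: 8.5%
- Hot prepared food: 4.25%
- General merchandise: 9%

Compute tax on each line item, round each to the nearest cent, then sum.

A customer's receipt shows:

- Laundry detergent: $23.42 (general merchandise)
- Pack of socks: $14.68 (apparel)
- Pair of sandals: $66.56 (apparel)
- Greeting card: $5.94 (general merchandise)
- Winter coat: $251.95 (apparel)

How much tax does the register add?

$24.06

Laundry detergent $23.42: general merchandise → 9% → $2.11
Pack of socks $14.68: apparel, under $250.00 → 0% → $0.00
Pair of sandals $66.56: apparel, under $250.00 → 0% → $0.00
Greeting card $5.94: general merchandise → 9% → $0.53
Winter coat $251.95: apparel, $250.00 or more → 8.5% → $21.42
Total tax = $2.11 + $0.53 + $21.42 = $24.06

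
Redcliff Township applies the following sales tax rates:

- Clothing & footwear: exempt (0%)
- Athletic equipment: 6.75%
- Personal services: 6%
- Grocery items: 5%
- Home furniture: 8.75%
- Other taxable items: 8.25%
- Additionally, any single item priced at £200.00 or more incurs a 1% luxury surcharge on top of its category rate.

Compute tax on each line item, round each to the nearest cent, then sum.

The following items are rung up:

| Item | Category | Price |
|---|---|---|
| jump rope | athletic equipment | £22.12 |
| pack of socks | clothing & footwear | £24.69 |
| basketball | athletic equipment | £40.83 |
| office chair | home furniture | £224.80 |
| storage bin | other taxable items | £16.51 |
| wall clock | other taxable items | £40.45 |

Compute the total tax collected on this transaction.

Jump rope £22.12: athletic equipment → 6.75% → £1.49
Pack of socks £24.69: clothing & footwear → 0% → £0.00
Basketball £40.83: athletic equipment → 6.75% → £2.76
Office chair £224.80: home furniture → 8.75% + 1% surcharge = 9.75% → £21.92
Storage bin £16.51: other taxable items → 8.25% → £1.36
Wall clock £40.45: other taxable items → 8.25% → £3.34
Total tax = £1.49 + £2.76 + £21.92 + £1.36 + £3.34 = £30.87

£30.87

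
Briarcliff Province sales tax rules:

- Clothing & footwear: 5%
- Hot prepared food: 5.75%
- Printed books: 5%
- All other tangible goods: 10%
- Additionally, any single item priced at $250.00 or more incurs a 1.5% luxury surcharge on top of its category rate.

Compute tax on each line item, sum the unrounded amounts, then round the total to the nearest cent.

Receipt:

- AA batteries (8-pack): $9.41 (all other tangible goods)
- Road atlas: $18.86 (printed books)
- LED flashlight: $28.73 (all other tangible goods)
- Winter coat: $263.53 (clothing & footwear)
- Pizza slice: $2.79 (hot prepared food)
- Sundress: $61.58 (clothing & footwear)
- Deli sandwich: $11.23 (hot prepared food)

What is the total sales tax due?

$25.77

AA batteries (8-pack) $9.41: all other tangible goods → 10% → $0.941
Road atlas $18.86: printed books → 5% → $0.943
LED flashlight $28.73: all other tangible goods → 10% → $2.873
Winter coat $263.53: clothing & footwear → 5% + 1.5% surcharge = 6.5% → $17.12945
Pizza slice $2.79: hot prepared food → 5.75% → $0.160425
Sundress $61.58: clothing & footwear → 5% → $3.079
Deli sandwich $11.23: hot prepared food → 5.75% → $0.645725
Unrounded tax sum = $25.7716 → $25.77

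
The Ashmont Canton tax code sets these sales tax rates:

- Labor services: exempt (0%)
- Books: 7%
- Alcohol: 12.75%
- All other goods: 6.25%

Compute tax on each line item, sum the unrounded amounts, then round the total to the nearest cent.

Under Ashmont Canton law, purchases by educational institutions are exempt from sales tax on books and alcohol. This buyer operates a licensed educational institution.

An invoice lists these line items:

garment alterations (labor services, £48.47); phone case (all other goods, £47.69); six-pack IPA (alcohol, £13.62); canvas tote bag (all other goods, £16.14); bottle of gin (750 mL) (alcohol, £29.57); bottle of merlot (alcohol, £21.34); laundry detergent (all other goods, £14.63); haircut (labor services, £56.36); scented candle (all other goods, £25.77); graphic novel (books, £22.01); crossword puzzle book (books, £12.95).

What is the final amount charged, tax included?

£315.06

Garment alterations £48.47: labor services → 0% → £0.00
Phone case £47.69: all other goods → 6.25% → £2.980625
Six-pack IPA £13.62: alcohol, buyer-exempt → 0% → £0.00
Canvas tote bag £16.14: all other goods → 6.25% → £1.00875
Bottle of gin (750 mL) £29.57: alcohol, buyer-exempt → 0% → £0.00
Bottle of merlot £21.34: alcohol, buyer-exempt → 0% → £0.00
Laundry detergent £14.63: all other goods → 6.25% → £0.914375
Haircut £56.36: labor services → 0% → £0.00
Scented candle £25.77: all other goods → 6.25% → £1.610625
Graphic novel £22.01: books, buyer-exempt → 0% → £0.00
Crossword puzzle book £12.95: books, buyer-exempt → 0% → £0.00
Subtotal = £308.55; unrounded tax = £6.514375 → £6.51; total due = £315.06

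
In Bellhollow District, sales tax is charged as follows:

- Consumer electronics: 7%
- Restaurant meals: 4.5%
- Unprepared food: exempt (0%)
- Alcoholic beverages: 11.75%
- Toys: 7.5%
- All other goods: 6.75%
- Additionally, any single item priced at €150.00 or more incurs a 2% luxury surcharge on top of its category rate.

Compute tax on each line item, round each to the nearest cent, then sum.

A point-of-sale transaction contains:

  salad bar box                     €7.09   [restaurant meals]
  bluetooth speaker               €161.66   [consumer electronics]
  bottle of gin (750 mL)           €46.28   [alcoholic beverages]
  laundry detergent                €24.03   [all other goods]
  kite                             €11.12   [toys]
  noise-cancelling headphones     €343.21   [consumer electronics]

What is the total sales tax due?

€53.65

Salad bar box €7.09: restaurant meals → 4.5% → €0.32
Bluetooth speaker €161.66: consumer electronics → 7% + 2% surcharge = 9% → €14.55
Bottle of gin (750 mL) €46.28: alcoholic beverages → 11.75% → €5.44
Laundry detergent €24.03: all other goods → 6.75% → €1.62
Kite €11.12: toys → 7.5% → €0.83
Noise-cancelling headphones €343.21: consumer electronics → 7% + 2% surcharge = 9% → €30.89
Total tax = €0.32 + €14.55 + €5.44 + €1.62 + €0.83 + €30.89 = €53.65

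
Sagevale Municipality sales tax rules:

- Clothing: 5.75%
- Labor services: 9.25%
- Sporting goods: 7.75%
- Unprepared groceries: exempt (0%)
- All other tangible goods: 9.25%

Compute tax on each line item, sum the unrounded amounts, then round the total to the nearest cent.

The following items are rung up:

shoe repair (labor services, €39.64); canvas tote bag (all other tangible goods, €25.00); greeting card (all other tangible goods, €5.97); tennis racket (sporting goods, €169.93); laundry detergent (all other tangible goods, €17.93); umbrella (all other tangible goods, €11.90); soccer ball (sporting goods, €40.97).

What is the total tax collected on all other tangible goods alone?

Canvas tote bag €25.00: all other tangible goods → 9.25% → €2.3125
Greeting card €5.97: all other tangible goods → 9.25% → €0.552225
Laundry detergent €17.93: all other tangible goods → 9.25% → €1.658525
Umbrella €11.90: all other tangible goods → 9.25% → €1.10075
Tax on all other tangible goods: unrounded sum = €5.624 → €5.62

€5.62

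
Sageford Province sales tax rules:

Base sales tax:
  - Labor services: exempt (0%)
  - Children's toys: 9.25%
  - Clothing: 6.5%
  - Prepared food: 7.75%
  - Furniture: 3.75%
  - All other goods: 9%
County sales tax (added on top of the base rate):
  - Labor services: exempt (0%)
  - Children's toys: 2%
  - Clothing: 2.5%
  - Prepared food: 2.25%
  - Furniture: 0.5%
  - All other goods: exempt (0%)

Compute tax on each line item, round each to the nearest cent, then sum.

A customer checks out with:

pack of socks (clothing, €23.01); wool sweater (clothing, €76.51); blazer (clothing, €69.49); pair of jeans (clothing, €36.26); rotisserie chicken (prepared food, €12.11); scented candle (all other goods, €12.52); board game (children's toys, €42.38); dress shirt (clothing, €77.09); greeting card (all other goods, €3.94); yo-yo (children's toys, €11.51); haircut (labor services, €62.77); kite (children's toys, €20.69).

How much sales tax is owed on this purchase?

€36.49

Pack of socks €23.01: clothing → 6.5% + 2.5% county = 9% → €2.07
Wool sweater €76.51: clothing → 6.5% + 2.5% county = 9% → €6.89
Blazer €69.49: clothing → 6.5% + 2.5% county = 9% → €6.25
Pair of jeans €36.26: clothing → 6.5% + 2.5% county = 9% → €3.26
Rotisserie chicken €12.11: prepared food → 7.75% + 2.25% county = 10% → €1.21
Scented candle €12.52: all other goods → 9% + 0% county = 9% → €1.13
Board game €42.38: children's toys → 9.25% + 2% county = 11.25% → €4.77
Dress shirt €77.09: clothing → 6.5% + 2.5% county = 9% → €6.94
Greeting card €3.94: all other goods → 9% + 0% county = 9% → €0.35
Yo-yo €11.51: children's toys → 9.25% + 2% county = 11.25% → €1.29
Haircut €62.77: labor services → 0% + 0% county = 0% → €0.00
Kite €20.69: children's toys → 9.25% + 2% county = 11.25% → €2.33
Total tax = €2.07 + €6.89 + €6.25 + €3.26 + €1.21 + €1.13 + €4.77 + €6.94 + €0.35 + €1.29 + €2.33 = €36.49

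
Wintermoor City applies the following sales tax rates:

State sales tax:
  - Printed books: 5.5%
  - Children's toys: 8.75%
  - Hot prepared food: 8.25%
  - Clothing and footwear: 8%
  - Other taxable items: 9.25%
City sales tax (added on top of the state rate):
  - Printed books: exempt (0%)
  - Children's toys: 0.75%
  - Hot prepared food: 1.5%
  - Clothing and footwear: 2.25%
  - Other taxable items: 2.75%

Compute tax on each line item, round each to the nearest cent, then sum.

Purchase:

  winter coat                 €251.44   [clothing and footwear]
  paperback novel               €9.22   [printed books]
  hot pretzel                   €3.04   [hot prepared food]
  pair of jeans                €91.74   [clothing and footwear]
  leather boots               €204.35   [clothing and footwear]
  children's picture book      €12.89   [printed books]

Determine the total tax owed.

€57.64

Winter coat €251.44: clothing and footwear → 8% + 2.25% city = 10.25% → €25.77
Paperback novel €9.22: printed books → 5.5% + 0% city = 5.5% → €0.51
Hot pretzel €3.04: hot prepared food → 8.25% + 1.5% city = 9.75% → €0.30
Pair of jeans €91.74: clothing and footwear → 8% + 2.25% city = 10.25% → €9.40
Leather boots €204.35: clothing and footwear → 8% + 2.25% city = 10.25% → €20.95
Children's picture book €12.89: printed books → 5.5% + 0% city = 5.5% → €0.71
Total tax = €25.77 + €0.51 + €0.30 + €9.40 + €20.95 + €0.71 = €57.64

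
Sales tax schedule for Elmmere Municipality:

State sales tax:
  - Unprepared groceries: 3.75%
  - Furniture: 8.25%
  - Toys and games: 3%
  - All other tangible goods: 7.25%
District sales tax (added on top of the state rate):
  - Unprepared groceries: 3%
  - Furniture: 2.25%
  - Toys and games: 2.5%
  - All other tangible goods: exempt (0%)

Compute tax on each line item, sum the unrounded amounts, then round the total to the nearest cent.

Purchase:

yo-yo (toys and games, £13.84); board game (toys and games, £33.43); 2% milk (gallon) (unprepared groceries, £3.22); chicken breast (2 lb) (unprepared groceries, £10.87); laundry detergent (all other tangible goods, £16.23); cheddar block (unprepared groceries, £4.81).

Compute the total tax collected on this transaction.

£5.05

Yo-yo £13.84: toys and games → 3% + 2.5% district = 5.5% → £0.7612
Board game £33.43: toys and games → 3% + 2.5% district = 5.5% → £1.83865
2% milk (gallon) £3.22: unprepared groceries → 3.75% + 3% district = 6.75% → £0.21735
Chicken breast (2 lb) £10.87: unprepared groceries → 3.75% + 3% district = 6.75% → £0.733725
Laundry detergent £16.23: all other tangible goods → 7.25% + 0% district = 7.25% → £1.176675
Cheddar block £4.81: unprepared groceries → 3.75% + 3% district = 6.75% → £0.324675
Unrounded tax sum = £5.052275 → £5.05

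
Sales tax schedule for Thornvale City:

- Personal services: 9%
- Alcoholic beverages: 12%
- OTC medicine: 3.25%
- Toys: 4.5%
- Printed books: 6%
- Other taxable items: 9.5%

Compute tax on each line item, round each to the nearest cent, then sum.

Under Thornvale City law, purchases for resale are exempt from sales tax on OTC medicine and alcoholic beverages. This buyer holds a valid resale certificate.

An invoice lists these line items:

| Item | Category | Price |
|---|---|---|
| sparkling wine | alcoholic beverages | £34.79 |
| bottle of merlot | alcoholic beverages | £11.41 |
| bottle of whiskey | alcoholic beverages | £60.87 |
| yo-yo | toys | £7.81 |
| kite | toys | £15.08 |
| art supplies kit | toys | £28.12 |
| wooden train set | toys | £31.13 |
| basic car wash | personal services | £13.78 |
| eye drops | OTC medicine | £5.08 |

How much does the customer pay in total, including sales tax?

Sparkling wine £34.79: alcoholic beverages, buyer-exempt → 0% → £0.00
Bottle of merlot £11.41: alcoholic beverages, buyer-exempt → 0% → £0.00
Bottle of whiskey £60.87: alcoholic beverages, buyer-exempt → 0% → £0.00
Yo-yo £7.81: toys → 4.5% → £0.35
Kite £15.08: toys → 4.5% → £0.68
Art supplies kit £28.12: toys → 4.5% → £1.27
Wooden train set £31.13: toys → 4.5% → £1.40
Basic car wash £13.78: personal services → 9% → £1.24
Eye drops £5.08: OTC medicine, buyer-exempt → 0% → £0.00
Subtotal = £208.07; tax = £4.94; total due = £213.01

£213.01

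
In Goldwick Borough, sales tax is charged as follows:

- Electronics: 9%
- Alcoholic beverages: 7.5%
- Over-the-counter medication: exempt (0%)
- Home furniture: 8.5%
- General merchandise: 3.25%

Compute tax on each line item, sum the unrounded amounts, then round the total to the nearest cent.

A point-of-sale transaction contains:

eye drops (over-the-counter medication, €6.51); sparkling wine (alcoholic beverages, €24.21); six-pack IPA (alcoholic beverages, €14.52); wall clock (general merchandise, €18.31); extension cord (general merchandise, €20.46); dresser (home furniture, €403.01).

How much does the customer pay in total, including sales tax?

€525.44

Eye drops €6.51: over-the-counter medication → 0% → €0.00
Sparkling wine €24.21: alcoholic beverages → 7.5% → €1.81575
Six-pack IPA €14.52: alcoholic beverages → 7.5% → €1.089
Wall clock €18.31: general merchandise → 3.25% → €0.595075
Extension cord €20.46: general merchandise → 3.25% → €0.66495
Dresser €403.01: home furniture → 8.5% → €34.25585
Subtotal = €487.02; unrounded tax = €38.420625 → €38.42; total due = €525.44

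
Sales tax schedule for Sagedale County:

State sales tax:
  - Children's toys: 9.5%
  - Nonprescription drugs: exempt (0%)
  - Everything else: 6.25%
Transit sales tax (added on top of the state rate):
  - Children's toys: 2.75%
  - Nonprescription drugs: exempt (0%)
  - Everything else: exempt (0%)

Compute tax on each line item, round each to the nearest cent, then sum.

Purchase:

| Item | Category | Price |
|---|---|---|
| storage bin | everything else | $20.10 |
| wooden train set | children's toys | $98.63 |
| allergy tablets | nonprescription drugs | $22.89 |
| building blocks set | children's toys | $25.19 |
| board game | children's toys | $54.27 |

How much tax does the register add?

$23.08

Storage bin $20.10: everything else → 6.25% + 0% transit = 6.25% → $1.26
Wooden train set $98.63: children's toys → 9.5% + 2.75% transit = 12.25% → $12.08
Allergy tablets $22.89: nonprescription drugs → 0% + 0% transit = 0% → $0.00
Building blocks set $25.19: children's toys → 9.5% + 2.75% transit = 12.25% → $3.09
Board game $54.27: children's toys → 9.5% + 2.75% transit = 12.25% → $6.65
Total tax = $1.26 + $12.08 + $3.09 + $6.65 = $23.08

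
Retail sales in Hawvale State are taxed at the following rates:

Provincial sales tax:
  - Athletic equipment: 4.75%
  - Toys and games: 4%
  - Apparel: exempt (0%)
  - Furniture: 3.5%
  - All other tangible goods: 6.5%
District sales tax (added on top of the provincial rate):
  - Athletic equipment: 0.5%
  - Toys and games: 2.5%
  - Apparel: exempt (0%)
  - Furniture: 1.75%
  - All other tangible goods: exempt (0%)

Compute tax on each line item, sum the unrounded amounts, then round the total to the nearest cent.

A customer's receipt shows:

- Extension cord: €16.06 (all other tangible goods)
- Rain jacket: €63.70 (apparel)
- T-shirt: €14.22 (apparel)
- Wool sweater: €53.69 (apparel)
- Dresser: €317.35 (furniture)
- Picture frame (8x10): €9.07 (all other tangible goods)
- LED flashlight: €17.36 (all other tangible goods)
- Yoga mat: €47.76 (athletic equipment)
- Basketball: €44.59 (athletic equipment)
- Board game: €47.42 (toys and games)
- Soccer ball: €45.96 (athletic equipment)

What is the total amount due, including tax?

Extension cord €16.06: all other tangible goods → 6.5% + 0% district = 6.5% → €1.0439
Rain jacket €63.70: apparel → 0% + 0% district = 0% → €0.00
T-shirt €14.22: apparel → 0% + 0% district = 0% → €0.00
Wool sweater €53.69: apparel → 0% + 0% district = 0% → €0.00
Dresser €317.35: furniture → 3.5% + 1.75% district = 5.25% → €16.660875
Picture frame (8x10) €9.07: all other tangible goods → 6.5% + 0% district = 6.5% → €0.58955
LED flashlight €17.36: all other tangible goods → 6.5% + 0% district = 6.5% → €1.1284
Yoga mat €47.76: athletic equipment → 4.75% + 0.5% district = 5.25% → €2.5074
Basketball €44.59: athletic equipment → 4.75% + 0.5% district = 5.25% → €2.340975
Board game €47.42: toys and games → 4% + 2.5% district = 6.5% → €3.0823
Soccer ball €45.96: athletic equipment → 4.75% + 0.5% district = 5.25% → €2.4129
Subtotal = €677.18; unrounded tax = €29.7663 → €29.77; total due = €706.95

€706.95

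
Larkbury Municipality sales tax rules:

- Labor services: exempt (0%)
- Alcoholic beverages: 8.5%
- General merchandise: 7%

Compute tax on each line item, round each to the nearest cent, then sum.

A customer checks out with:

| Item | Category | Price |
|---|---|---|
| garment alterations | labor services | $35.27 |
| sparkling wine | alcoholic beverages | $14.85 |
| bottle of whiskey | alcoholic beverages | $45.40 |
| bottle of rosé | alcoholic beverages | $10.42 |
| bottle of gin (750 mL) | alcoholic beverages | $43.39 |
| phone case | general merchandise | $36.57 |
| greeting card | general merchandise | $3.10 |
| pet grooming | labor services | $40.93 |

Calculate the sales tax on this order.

Garment alterations $35.27: labor services → 0% → $0.00
Sparkling wine $14.85: alcoholic beverages → 8.5% → $1.26
Bottle of whiskey $45.40: alcoholic beverages → 8.5% → $3.86
Bottle of rosé $10.42: alcoholic beverages → 8.5% → $0.89
Bottle of gin (750 mL) $43.39: alcoholic beverages → 8.5% → $3.69
Phone case $36.57: general merchandise → 7% → $2.56
Greeting card $3.10: general merchandise → 7% → $0.22
Pet grooming $40.93: labor services → 0% → $0.00
Total tax = $1.26 + $3.86 + $0.89 + $3.69 + $2.56 + $0.22 = $12.48

$12.48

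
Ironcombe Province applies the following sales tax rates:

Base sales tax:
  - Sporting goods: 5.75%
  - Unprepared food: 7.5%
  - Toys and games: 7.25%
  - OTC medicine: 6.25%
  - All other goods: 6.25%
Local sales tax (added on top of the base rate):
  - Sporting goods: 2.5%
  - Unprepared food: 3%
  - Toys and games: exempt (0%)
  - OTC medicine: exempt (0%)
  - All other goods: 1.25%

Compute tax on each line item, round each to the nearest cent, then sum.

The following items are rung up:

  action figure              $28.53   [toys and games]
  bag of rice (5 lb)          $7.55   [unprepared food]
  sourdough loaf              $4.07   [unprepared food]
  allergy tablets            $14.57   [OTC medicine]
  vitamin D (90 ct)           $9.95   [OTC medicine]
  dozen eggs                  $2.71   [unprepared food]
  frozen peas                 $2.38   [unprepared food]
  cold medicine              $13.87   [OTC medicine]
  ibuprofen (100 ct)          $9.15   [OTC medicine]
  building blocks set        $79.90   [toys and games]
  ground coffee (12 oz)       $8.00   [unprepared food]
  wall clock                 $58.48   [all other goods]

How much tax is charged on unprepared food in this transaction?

$2.59

Bag of rice (5 lb) $7.55: unprepared food → 7.5% + 3% local = 10.5% → $0.79
Sourdough loaf $4.07: unprepared food → 7.5% + 3% local = 10.5% → $0.43
Dozen eggs $2.71: unprepared food → 7.5% + 3% local = 10.5% → $0.28
Frozen peas $2.38: unprepared food → 7.5% + 3% local = 10.5% → $0.25
Ground coffee (12 oz) $8.00: unprepared food → 7.5% + 3% local = 10.5% → $0.84
Tax on unprepared food = $0.79 + $0.43 + $0.28 + $0.25 + $0.84 = $2.59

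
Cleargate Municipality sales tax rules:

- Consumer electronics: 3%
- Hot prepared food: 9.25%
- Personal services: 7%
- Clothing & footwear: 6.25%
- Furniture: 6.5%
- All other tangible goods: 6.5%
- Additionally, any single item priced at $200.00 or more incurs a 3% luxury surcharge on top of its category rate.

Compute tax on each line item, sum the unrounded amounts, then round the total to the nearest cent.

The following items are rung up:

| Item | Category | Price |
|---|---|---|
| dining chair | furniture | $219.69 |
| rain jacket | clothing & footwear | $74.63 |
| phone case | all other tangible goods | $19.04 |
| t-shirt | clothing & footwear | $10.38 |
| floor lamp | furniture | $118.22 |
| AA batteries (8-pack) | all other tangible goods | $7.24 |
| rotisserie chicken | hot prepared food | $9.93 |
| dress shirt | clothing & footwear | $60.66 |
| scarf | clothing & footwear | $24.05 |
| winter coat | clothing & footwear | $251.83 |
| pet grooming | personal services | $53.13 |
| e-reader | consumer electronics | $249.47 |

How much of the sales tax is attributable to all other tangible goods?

Phone case $19.04: all other tangible goods → 6.5% → $1.2376
AA batteries (8-pack) $7.24: all other tangible goods → 6.5% → $0.4706
Tax on all other tangible goods: unrounded sum = $1.7082 → $1.71

$1.71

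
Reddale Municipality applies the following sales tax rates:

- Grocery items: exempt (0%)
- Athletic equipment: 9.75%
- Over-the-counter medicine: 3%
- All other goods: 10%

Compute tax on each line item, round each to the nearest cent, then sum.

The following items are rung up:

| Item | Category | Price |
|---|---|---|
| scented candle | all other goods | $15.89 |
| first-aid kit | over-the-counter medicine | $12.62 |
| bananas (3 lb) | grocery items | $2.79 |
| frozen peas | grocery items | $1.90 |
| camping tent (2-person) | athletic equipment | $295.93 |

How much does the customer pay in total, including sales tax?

$359.95

Scented candle $15.89: all other goods → 10% → $1.59
First-aid kit $12.62: over-the-counter medicine → 3% → $0.38
Bananas (3 lb) $2.79: grocery items → 0% → $0.00
Frozen peas $1.90: grocery items → 0% → $0.00
Camping tent (2-person) $295.93: athletic equipment → 9.75% → $28.85
Subtotal = $329.13; tax = $30.82; total due = $359.95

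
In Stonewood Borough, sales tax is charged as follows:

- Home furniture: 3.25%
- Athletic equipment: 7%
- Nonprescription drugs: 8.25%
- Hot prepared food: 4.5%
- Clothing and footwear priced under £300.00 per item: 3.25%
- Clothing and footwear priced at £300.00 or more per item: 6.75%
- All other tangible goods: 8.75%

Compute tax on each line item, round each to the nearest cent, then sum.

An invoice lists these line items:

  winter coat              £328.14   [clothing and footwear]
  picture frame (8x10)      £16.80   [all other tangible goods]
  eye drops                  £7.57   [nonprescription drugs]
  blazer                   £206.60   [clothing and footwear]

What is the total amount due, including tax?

Winter coat £328.14: clothing and footwear, £300.00 or more → 6.75% → £22.15
Picture frame (8x10) £16.80: all other tangible goods → 8.75% → £1.47
Eye drops £7.57: nonprescription drugs → 8.25% → £0.62
Blazer £206.60: clothing and footwear, under £300.00 → 3.25% → £6.71
Subtotal = £559.11; tax = £30.95; total due = £590.06

£590.06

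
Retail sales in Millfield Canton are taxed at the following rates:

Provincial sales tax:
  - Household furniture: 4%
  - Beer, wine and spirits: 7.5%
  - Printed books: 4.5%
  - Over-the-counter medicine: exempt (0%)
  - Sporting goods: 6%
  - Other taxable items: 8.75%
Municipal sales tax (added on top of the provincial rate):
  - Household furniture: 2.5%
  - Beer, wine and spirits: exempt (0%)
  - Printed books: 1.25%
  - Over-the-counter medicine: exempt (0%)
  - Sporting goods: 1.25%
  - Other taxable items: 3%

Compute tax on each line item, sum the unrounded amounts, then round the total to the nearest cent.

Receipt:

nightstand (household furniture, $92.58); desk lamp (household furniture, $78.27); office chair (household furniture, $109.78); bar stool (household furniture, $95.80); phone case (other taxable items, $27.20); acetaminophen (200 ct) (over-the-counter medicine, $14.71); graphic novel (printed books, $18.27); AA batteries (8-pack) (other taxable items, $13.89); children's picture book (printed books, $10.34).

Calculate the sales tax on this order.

Nightstand $92.58: household furniture → 4% + 2.5% municipal = 6.5% → $6.0177
Desk lamp $78.27: household furniture → 4% + 2.5% municipal = 6.5% → $5.08755
Office chair $109.78: household furniture → 4% + 2.5% municipal = 6.5% → $7.1357
Bar stool $95.80: household furniture → 4% + 2.5% municipal = 6.5% → $6.227
Phone case $27.20: other taxable items → 8.75% + 3% municipal = 11.75% → $3.196
Acetaminophen (200 ct) $14.71: over-the-counter medicine → 0% + 0% municipal = 0% → $0.00
Graphic novel $18.27: printed books → 4.5% + 1.25% municipal = 5.75% → $1.050525
AA batteries (8-pack) $13.89: other taxable items → 8.75% + 3% municipal = 11.75% → $1.632075
Children's picture book $10.34: printed books → 4.5% + 1.25% municipal = 5.75% → $0.59455
Unrounded tax sum = $30.9411 → $30.94

$30.94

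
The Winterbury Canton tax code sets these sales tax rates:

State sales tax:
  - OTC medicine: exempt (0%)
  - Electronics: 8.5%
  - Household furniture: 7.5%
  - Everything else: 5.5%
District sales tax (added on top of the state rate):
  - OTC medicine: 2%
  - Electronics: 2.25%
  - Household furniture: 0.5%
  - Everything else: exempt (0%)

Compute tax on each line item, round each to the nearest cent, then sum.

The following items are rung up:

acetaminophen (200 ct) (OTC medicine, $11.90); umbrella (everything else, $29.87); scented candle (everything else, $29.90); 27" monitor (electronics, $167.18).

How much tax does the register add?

$21.49

Acetaminophen (200 ct) $11.90: OTC medicine → 0% + 2% district = 2% → $0.24
Umbrella $29.87: everything else → 5.5% + 0% district = 5.5% → $1.64
Scented candle $29.90: everything else → 5.5% + 0% district = 5.5% → $1.64
27" monitor $167.18: electronics → 8.5% + 2.25% district = 10.75% → $17.97
Total tax = $0.24 + $1.64 + $1.64 + $17.97 = $21.49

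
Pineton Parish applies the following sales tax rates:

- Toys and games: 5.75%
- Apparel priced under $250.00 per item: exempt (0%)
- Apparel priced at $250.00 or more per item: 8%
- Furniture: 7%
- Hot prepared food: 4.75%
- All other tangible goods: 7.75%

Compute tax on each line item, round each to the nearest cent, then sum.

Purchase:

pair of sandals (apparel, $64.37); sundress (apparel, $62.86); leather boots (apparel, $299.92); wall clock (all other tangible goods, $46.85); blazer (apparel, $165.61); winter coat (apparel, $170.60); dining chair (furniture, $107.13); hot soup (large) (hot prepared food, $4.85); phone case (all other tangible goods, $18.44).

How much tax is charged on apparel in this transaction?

$23.99

Pair of sandals $64.37: apparel, under $250.00 → 0% → $0.00
Sundress $62.86: apparel, under $250.00 → 0% → $0.00
Leather boots $299.92: apparel, $250.00 or more → 8% → $23.99
Blazer $165.61: apparel, under $250.00 → 0% → $0.00
Winter coat $170.60: apparel, under $250.00 → 0% → $0.00
Tax on apparel = $0.00 + $0.00 + $23.99 + $0.00 + $0.00 = $23.99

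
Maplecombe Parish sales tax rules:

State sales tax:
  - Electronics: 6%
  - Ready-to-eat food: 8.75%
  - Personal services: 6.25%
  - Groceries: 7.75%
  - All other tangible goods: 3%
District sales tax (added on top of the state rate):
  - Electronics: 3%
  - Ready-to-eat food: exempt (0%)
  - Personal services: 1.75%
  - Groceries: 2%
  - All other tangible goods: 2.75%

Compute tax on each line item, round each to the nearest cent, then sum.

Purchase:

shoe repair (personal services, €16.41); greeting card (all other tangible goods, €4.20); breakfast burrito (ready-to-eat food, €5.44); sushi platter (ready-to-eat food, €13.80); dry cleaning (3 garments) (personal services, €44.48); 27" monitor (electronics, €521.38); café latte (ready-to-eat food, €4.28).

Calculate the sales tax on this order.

Shoe repair €16.41: personal services → 6.25% + 1.75% district = 8% → €1.31
Greeting card €4.20: all other tangible goods → 3% + 2.75% district = 5.75% → €0.24
Breakfast burrito €5.44: ready-to-eat food → 8.75% + 0% district = 8.75% → €0.48
Sushi platter €13.80: ready-to-eat food → 8.75% + 0% district = 8.75% → €1.21
Dry cleaning (3 garments) €44.48: personal services → 6.25% + 1.75% district = 8% → €3.56
27" monitor €521.38: electronics → 6% + 3% district = 9% → €46.92
Café latte €4.28: ready-to-eat food → 8.75% + 0% district = 8.75% → €0.37
Total tax = €1.31 + €0.24 + €0.48 + €1.21 + €3.56 + €46.92 + €0.37 = €54.09

€54.09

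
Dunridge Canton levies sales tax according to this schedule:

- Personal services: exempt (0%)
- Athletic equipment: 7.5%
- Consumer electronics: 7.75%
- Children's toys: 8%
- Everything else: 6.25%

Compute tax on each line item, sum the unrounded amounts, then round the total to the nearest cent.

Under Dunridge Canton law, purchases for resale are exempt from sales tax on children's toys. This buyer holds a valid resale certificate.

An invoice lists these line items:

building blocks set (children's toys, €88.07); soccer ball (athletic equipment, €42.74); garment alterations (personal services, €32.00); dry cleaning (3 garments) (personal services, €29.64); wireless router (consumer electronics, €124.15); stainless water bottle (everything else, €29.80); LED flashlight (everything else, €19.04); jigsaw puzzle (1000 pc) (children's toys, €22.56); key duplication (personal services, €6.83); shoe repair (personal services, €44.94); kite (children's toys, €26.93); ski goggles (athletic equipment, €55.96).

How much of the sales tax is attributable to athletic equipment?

€7.40

Soccer ball €42.74: athletic equipment → 7.5% → €3.2055
Ski goggles €55.96: athletic equipment → 7.5% → €4.197
Tax on athletic equipment: unrounded sum = €7.4025 → €7.40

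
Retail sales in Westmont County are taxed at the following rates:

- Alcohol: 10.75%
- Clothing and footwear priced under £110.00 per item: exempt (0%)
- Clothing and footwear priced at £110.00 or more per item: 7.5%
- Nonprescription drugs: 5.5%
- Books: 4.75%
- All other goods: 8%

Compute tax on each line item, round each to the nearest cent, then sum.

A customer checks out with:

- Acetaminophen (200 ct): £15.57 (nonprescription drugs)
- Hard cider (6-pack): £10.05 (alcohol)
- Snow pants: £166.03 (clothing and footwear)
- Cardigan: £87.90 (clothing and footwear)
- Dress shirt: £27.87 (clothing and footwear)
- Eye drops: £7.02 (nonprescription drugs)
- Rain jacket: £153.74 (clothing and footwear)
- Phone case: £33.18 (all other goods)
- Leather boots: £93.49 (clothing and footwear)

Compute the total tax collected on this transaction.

£28.96

Acetaminophen (200 ct) £15.57: nonprescription drugs → 5.5% → £0.86
Hard cider (6-pack) £10.05: alcohol → 10.75% → £1.08
Snow pants £166.03: clothing and footwear, £110.00 or more → 7.5% → £12.45
Cardigan £87.90: clothing and footwear, under £110.00 → 0% → £0.00
Dress shirt £27.87: clothing and footwear, under £110.00 → 0% → £0.00
Eye drops £7.02: nonprescription drugs → 5.5% → £0.39
Rain jacket £153.74: clothing and footwear, £110.00 or more → 7.5% → £11.53
Phone case £33.18: all other goods → 8% → £2.65
Leather boots £93.49: clothing and footwear, under £110.00 → 0% → £0.00
Total tax = £0.86 + £1.08 + £12.45 + £0.39 + £11.53 + £2.65 = £28.96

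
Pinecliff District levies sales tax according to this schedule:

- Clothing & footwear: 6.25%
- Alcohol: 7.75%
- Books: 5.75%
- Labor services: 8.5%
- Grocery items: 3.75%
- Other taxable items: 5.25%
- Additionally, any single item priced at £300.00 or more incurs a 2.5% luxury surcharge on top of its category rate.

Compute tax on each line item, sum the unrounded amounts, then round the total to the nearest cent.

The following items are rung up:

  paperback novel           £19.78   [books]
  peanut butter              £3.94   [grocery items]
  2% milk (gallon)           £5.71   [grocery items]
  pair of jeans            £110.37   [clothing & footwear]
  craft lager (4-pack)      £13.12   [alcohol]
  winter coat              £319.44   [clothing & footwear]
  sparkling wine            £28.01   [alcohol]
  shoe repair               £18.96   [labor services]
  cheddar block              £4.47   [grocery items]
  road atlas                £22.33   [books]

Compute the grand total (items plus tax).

£588.73

Paperback novel £19.78: books → 5.75% → £1.13735
Peanut butter £3.94: grocery items → 3.75% → £0.14775
2% milk (gallon) £5.71: grocery items → 3.75% → £0.214125
Pair of jeans £110.37: clothing & footwear → 6.25% → £6.898125
Craft lager (4-pack) £13.12: alcohol → 7.75% → £1.0168
Winter coat £319.44: clothing & footwear → 6.25% + 2.5% surcharge = 8.75% → £27.951
Sparkling wine £28.01: alcohol → 7.75% → £2.170775
Shoe repair £18.96: labor services → 8.5% → £1.6116
Cheddar block £4.47: grocery items → 3.75% → £0.167625
Road atlas £22.33: books → 5.75% → £1.283975
Subtotal = £546.13; unrounded tax = £42.599125 → £42.60; total due = £588.73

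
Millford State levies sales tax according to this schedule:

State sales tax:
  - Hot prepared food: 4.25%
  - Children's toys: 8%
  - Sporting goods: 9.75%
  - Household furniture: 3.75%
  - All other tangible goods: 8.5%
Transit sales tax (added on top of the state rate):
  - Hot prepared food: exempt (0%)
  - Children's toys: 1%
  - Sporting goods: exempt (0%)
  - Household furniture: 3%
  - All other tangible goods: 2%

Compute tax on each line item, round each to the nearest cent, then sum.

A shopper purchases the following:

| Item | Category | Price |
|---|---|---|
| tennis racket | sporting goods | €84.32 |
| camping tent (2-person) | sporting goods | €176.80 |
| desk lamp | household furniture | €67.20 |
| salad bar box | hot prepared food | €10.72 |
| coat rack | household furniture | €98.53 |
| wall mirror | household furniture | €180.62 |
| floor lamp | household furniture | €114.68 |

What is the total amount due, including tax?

Tennis racket €84.32: sporting goods → 9.75% + 0% transit = 9.75% → €8.22
Camping tent (2-person) €176.80: sporting goods → 9.75% + 0% transit = 9.75% → €17.24
Desk lamp €67.20: household furniture → 3.75% + 3% transit = 6.75% → €4.54
Salad bar box €10.72: hot prepared food → 4.25% + 0% transit = 4.25% → €0.46
Coat rack €98.53: household furniture → 3.75% + 3% transit = 6.75% → €6.65
Wall mirror €180.62: household furniture → 3.75% + 3% transit = 6.75% → €12.19
Floor lamp €114.68: household furniture → 3.75% + 3% transit = 6.75% → €7.74
Subtotal = €732.87; tax = €57.04; total due = €789.91

€789.91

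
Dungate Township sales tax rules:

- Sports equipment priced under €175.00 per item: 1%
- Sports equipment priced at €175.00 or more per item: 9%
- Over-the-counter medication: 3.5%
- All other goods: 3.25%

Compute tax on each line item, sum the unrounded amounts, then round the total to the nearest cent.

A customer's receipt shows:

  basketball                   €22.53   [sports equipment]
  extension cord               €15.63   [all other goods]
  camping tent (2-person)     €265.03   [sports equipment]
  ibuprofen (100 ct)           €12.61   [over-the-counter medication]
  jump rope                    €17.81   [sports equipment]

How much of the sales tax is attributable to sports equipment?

€24.26

Basketball €22.53: sports equipment, under €175.00 → 1% → €0.2253
Camping tent (2-person) €265.03: sports equipment, €175.00 or more → 9% → €23.8527
Jump rope €17.81: sports equipment, under €175.00 → 1% → €0.1781
Tax on sports equipment: unrounded sum = €24.2561 → €24.26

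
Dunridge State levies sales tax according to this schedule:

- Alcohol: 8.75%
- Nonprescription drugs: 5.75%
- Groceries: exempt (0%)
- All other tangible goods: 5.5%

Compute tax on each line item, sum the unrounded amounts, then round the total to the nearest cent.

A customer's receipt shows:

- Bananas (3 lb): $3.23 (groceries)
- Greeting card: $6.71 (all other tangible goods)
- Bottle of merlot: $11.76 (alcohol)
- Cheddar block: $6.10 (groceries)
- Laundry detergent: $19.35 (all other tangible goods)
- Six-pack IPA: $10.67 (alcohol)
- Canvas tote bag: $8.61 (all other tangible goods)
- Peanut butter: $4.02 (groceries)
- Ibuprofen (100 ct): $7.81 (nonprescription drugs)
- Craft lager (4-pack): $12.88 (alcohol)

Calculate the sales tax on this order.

Bananas (3 lb) $3.23: groceries → 0% → $0.00
Greeting card $6.71: all other tangible goods → 5.5% → $0.36905
Bottle of merlot $11.76: alcohol → 8.75% → $1.029
Cheddar block $6.10: groceries → 0% → $0.00
Laundry detergent $19.35: all other tangible goods → 5.5% → $1.06425
Six-pack IPA $10.67: alcohol → 8.75% → $0.933625
Canvas tote bag $8.61: all other tangible goods → 5.5% → $0.47355
Peanut butter $4.02: groceries → 0% → $0.00
Ibuprofen (100 ct) $7.81: nonprescription drugs → 5.75% → $0.449075
Craft lager (4-pack) $12.88: alcohol → 8.75% → $1.127
Unrounded tax sum = $5.44555 → $5.45

$5.45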